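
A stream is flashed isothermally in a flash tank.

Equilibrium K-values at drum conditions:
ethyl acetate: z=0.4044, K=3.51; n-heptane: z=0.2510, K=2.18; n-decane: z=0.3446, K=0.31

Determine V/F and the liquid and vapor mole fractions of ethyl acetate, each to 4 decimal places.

V/F = 0.7647, x_ethyl acetate = 0.1385, y_ethyl acetate = 0.4862

Material balance + equilibrium reduce to Σ zᵢ(Kᵢ−1)/(1+V/F(Kᵢ−1)) = 0.
g(0) = ΣzᵢKᵢ − 1 = 1.0734 and g(1) = 1 − Σzᵢ/Kᵢ = -0.3420, so a root lies in (0, 1).
Newton iteration, V/F⁰ = 0.5:
  V/F = 0.5000: g = 0.27339, g' = -1.0217 → V/F = 0.7676
  V/F = 0.7676: g = -0.00327, g' = -1.1352 → V/F = 0.7647
Converged at V/F = 0.7647.
Compositions from xᵢ = zᵢ/(1+V/F(Kᵢ−1)), yᵢ = Kᵢxᵢ:
  ethyl acetate: x = 0.1385, y = 0.4862
  n-heptane: x = 0.1319, y = 0.2876
  n-decane: x = 0.7295, y = 0.2262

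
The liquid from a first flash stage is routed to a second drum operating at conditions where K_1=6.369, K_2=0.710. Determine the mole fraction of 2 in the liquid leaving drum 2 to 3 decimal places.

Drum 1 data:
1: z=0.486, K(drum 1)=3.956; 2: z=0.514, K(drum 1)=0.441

x_2 (drum 2) = 0.949

Drum 1:
Iterate (Newton) starting at ψ₁ = 0.57:
  ψ₁ = 0.570: g = 0.1134, g' = -0.935 → ψ₁ = 0.691
  ψ₁ = 0.691: g = 0.0038, g' = -0.885 → ψ₁ = 0.696
Converged at ψ₁ = 0.696.
Drum-1 compositions:
  1: x = 0.159, y = 0.629
  2: x = 0.841, y = 0.371
Drum-2 feed = drum-1 liquid: z₂ = (0.1590, 0.8410).
Drum 2:
Material balance + equilibrium reduce to Σ zᵢ(Kᵢ−1)/(1+ψ₂(Kᵢ−1)) = 0.
Feasibility: ΣzᵢKᵢ = 1.610, Σzᵢ/Kᵢ = 1.209 — both > 1, two phases present.
Binary case is linear: z₁(K₁−1)(1+ψ₂(K₂−1)) + z₂(K₂−1)(1+ψ₂(K₁−1)) = 0
⇒ ψ₂ = [z₁(K₁−1)+z₂(K₂−1)] / [−(K₁−1)(K₂−1)] = 0.6100/1.5570 = 0.392
  1: x = 0.051, y = 0.326
  2: x = 0.949, y = 0.674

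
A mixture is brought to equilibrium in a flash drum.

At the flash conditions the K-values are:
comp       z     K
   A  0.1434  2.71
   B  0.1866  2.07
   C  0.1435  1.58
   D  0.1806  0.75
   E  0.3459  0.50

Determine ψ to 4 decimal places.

ψ = 0.6105

Material balance + equilibrium reduce to Σ zᵢ(Kᵢ−1)/(1+ψ(Kᵢ−1)) = 0.
Feasibility: ΣzᵢKᵢ = 1.3100, Σzᵢ/Kᵢ = 1.1665 — both > 1, two phases present.
Newton iteration, ψ⁰ = 0.55:
  ψ = 0.5500: g = 0.02426, g' = -0.4035 → ψ = 0.6101
  ψ = 0.6101: g = 0.00013, g' = -0.3997 → ψ = 0.6105
Converged at ψ = 0.6105.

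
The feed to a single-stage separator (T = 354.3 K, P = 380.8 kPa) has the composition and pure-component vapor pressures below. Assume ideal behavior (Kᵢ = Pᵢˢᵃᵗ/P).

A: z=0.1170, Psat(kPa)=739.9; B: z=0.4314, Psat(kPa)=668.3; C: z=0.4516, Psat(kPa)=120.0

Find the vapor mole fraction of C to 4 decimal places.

Raoult's law: Kᵢ = Pᵢˢᵃᵗ/P = Pᵢˢᵃᵗ/380.8.
  K_A = 739.9/380.8 = 1.943015, K_B = 668.3/380.8 = 1.754989, K_C = 120.0/380.8 = 0.315126
Material balance + equilibrium reduce to Σ zᵢ(Kᵢ−1)/(1+β(Kᵢ−1)) = 0.
g(0) = ΣzᵢKᵢ − 1 = 0.1267 and g(1) = 1 − Σzᵢ/Kᵢ = -0.7391, so a root lies in (0, 1).
Newton–Raphson from β = 0.54:
  β = 0.5400: g = -0.18633, g' = -0.7032 → β = 0.2750
  β = 0.2750: g = -0.02375, g' = -0.5558 → β = 0.2323
  β = 0.2323: g = -0.00019, g' = -0.5476 → β = 0.2319
Converged at β = 0.2319.
Compositions from xᵢ = zᵢ/(1+β(Kᵢ−1)), yᵢ = Kᵢxᵢ:
  A: x = 0.0960, y = 0.1865
  B: x = 0.3671, y = 0.6443
  C: x = 0.5369, y = 0.1692

y_C = 0.1692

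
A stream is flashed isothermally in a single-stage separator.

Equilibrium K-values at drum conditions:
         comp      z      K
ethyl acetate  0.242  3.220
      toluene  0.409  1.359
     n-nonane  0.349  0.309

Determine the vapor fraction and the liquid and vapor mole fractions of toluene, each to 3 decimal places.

ψ = 0.515, x_toluene = 0.345, y_toluene = 0.469

Rachford–Rice: g(ψ) = Σ zᵢ(Kᵢ−1)/(1+ψ(Kᵢ−1)) = 0.
Feasibility: ΣzᵢKᵢ = 1.443, Σzᵢ/Kᵢ = 1.506 — both > 1, two phases present.
Iterate (Newton) starting at ψ = 0.4:
  ψ = 0.400: g = 0.0797, g' = -0.693 → ψ = 0.515
Converged at ψ = 0.515.
Compositions from xᵢ = zᵢ/(1+ψ(Kᵢ−1)), yᵢ = Kᵢxᵢ:
  ethyl acetate: x = 0.113, y = 0.363
  toluene: x = 0.345, y = 0.469
  n-nonane: x = 0.542, y = 0.167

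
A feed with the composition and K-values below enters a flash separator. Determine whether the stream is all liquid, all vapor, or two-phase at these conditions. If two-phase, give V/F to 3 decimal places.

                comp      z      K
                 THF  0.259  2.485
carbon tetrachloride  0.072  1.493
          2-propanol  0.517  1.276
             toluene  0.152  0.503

ΣzᵢKᵢ = 1.487; Σzᵢ/Kᵢ = 0.860.
Since Σzᵢ/Kᵢ < 1 the mixture is above its dew point — single vapor phase.

all vapor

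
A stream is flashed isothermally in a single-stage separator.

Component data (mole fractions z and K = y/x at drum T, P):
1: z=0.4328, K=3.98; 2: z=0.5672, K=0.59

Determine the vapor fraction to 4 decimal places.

ψ = 0.8653

Rachford–Rice: g(ψ) = Σ zᵢ(Kᵢ−1)/(1+ψ(Kᵢ−1)) = 0.
Check two-phase: ΣzᵢKᵢ = 2.0572 > 1 and Σzᵢ/Kᵢ = 1.0701 > 1, so g(0) = 1.0572 > 0 and g(1) = -0.0701 < 0.
Binary case is linear: z₁(K₁−1)(1+ψ(K₂−1)) + z₂(K₂−1)(1+ψ(K₁−1)) = 0
⇒ ψ = [z₁(K₁−1)+z₂(K₂−1)] / [−(K₁−1)(K₂−1)] = 1.05719/1.22180 = 0.8653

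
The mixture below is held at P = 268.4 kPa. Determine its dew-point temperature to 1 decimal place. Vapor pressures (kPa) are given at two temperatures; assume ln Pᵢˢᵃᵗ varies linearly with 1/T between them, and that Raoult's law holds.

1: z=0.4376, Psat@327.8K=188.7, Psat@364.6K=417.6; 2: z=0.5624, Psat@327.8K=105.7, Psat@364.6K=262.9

T = 357.4 K

Dew-point temperature: Σzᵢ·P/Pᵢˢᵃᵗ(T) = 1. Interpolate ln Pᵢˢᵃᵗ = aᵢ + bᵢ/T.
  T = 327.8 K: ΣzᵢP/Pᵢˢᵃᵗ = 2.0505
  T = 364.6 K: ΣzᵢP/Pᵢˢᵃᵗ = 0.8554
  T = 346.2 K: ΣzᵢP/Pᵢˢᵃᵗ = 1.2935
  T = 355.4 K: ΣzᵢP/Pᵢˢᵃᵗ = 1.0462
  T = 360.0 K: ΣzᵢP/Pᵢˢᵃᵗ = 0.9448
  T = 357.7 K: ΣzᵢP/Pᵢˢᵃᵗ = 0.9939
Interpolating between 355.4 K and 357.7 K gives T ≈ 357.4 K.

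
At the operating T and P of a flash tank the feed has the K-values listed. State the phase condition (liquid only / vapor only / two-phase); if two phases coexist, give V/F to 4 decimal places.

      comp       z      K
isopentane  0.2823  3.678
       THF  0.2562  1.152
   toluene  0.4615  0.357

ΣzᵢKᵢ = 1.4982; Σzᵢ/Kᵢ = 1.5919.
Both exceed 1, so a two-phase solution exists.
Rachford–Rice: g(ψ) = Σ zᵢ(Kᵢ−1)/(1+ψ(Kᵢ−1)) = 0.
Newton iteration, ψ⁰ = 0.54:
  ψ = 0.5400: g = -0.10954, g' = -0.7912 → ψ = 0.4016
  ψ = 0.4016: g = 0.00094, g' = -0.8221 → ψ = 0.4027
Converged at ψ = 0.4027.

two-phase, V/F = 0.4027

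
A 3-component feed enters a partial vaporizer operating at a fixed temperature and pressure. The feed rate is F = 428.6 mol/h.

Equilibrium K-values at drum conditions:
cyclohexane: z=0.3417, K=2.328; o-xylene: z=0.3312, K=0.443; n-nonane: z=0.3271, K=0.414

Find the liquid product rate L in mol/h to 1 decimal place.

L = 384.8 mol/h

Rachford–Rice: g(V/F) = Σ zᵢ(Kᵢ−1)/(1+V/F(Kᵢ−1)) = 0.
Feasibility: ΣzᵢKᵢ = 1.0776, Σzᵢ/Kᵢ = 1.6845 — both > 1, two phases present.
Newton–Raphson from V/F = 0.5:
  V/F = 0.5000: g = -0.25410, g' = -0.6397 → V/F = 0.1028
  V/F = 0.1028: g = -0.00039, g' = -0.7093 → V/F = 0.1023
Converged at V/F = 0.1023.
Then V = V/F·F = 0.1023·428.6 = 43.8 mol/h and L = F − V = 384.8 mol/h.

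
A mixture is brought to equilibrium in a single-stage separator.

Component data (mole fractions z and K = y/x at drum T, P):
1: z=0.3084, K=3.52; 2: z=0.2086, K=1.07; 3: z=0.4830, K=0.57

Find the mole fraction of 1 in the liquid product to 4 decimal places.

x_1 = 0.1120

Let β = V/F and solve Σ zᵢ(Kᵢ−1)/(1+β(Kᵢ−1)) = 0.
g(0) = ΣzᵢKᵢ − 1 = 0.5841 and g(1) = 1 − Σzᵢ/Kᵢ = -0.1299, so a root lies in (0, 1).
Newton iteration, β⁰ = 0.37:
  β = 0.3700: g = 0.16943, g' = -0.6517 → β = 0.6300
  β = 0.6300: g = 0.02949, g' = -0.4614 → β = 0.6939
  β = 0.6939: g = 0.00068, g' = -0.4416 → β = 0.6954
Converged at β = 0.6954.
Compositions from xᵢ = zᵢ/(1+β(Kᵢ−1)), yᵢ = Kᵢxᵢ:
  1: x = 0.1120, y = 0.3944
  2: x = 0.1989, y = 0.2128
  3: x = 0.6890, y = 0.3927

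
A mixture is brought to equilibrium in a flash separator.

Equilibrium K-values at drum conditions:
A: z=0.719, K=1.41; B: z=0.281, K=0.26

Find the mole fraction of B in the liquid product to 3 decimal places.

Rachford–Rice: g(β) = Σ zᵢ(Kᵢ−1)/(1+β(Kᵢ−1)) = 0.
Check two-phase: ΣzᵢKᵢ = 1.087 > 1 and Σzᵢ/Kᵢ = 1.591 > 1, so g(0) = 0.087 > 0 and g(1) = -0.591 < 0.
Newton–Raphson from β = 0.53:
  β = 0.530: g = -0.1000, g' = -0.498 → β = 0.329
  β = 0.329: g = -0.0152, g' = -0.363 → β = 0.287
  β = 0.287: g = -0.0004, g' = -0.345 → β = 0.286
Converged at β = 0.286.
Compositions from xᵢ = zᵢ/(1+β(Kᵢ−1)), yᵢ = Kᵢxᵢ:
  A: x = 0.643, y = 0.907
  B: x = 0.357, y = 0.093

x_B = 0.357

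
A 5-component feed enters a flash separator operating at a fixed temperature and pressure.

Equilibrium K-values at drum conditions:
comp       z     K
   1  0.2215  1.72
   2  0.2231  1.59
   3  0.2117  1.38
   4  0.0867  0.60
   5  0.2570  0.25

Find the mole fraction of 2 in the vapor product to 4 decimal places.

y_2 = 0.2921

Material balance + equilibrium reduce to Σ zᵢ(Kᵢ−1)/(1+ψ(Kᵢ−1)) = 0.
g(0) = ΣzᵢKᵢ − 1 = 0.1441 and g(1) = 1 − Σzᵢ/Kᵢ = -0.5950, so a root lies in (0, 1).
Newton iteration, ψ⁰ = 0.5:
  ψ = 0.5000: g = -0.06524, g' = -0.5217 → ψ = 0.3750
  ψ = 0.3750: g = -0.00518, g' = -0.4457 → ψ = 0.3633
Converged at ψ = 0.3633.
Compositions from xᵢ = zᵢ/(1+ψ(Kᵢ−1)), yᵢ = Kᵢxᵢ:
  1: x = 0.1756, y = 0.3020
  2: x = 0.1837, y = 0.2921
  3: x = 0.1860, y = 0.2567
  4: x = 0.1014, y = 0.0609
  5: x = 0.3532, y = 0.0883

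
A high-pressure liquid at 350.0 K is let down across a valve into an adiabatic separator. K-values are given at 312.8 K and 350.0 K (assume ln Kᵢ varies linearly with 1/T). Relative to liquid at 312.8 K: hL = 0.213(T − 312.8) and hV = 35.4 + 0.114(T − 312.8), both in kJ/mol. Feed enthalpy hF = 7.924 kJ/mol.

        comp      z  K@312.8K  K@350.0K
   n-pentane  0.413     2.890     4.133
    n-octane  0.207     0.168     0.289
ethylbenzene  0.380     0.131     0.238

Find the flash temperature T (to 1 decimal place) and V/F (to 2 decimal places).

Adiabatic flash: solve Rachford–Rice at each trial T, then check hF = ψ·hV(T) + (1−ψ)·hL(T).
  T = 312.8 K: K = (2.890, 0.168, 0.131), RR gives ψ = 0.172, H_out = 6.085 kJ/mol
  T = 350.0 K: K = (4.133, 0.289, 0.238), RR gives ψ = 0.368, H_out = 19.580 kJ/mol
  T = 331.4 K: K = (3.491, 0.224, 0.180), RR gives ψ = 0.277, H_out = 13.270 kJ/mol
  T = 322.1 K: K = (3.185, 0.195, 0.154), RR gives ψ = 0.228, H_out = 9.839 kJ/mol
  T = 317.5 K: K = (3.038, 0.181, 0.142), RR gives ψ = 0.201, H_out = 8.031 kJ/mol
  T = 315.1 K: K = (2.962, 0.174, 0.136), RR gives ψ = 0.187, H_out = 7.051 kJ/mol
Linear interpolation between T = 315.1 (H_out = 7.051) and T = 317.5 (H_out = 8.031) on hF = 7.924 gives T ≈ 317.2 K, at which ψ = 0.20.

T = 317.2 K, V/F = 0.20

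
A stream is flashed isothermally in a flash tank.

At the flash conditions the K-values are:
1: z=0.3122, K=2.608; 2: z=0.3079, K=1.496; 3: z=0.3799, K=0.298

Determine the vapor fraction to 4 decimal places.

ψ = 0.4861

Let ψ = V/F and solve Σ zᵢ(Kᵢ−1)/(1+ψ(Kᵢ−1)) = 0.
Check two-phase: ΣzᵢKᵢ = 1.3880 > 1 and Σzᵢ/Kᵢ = 1.6004 > 1, so g(0) = 0.3880 > 0 and g(1) = -0.6004 < 0.
Newton–Raphson from ψ = 0.47:
  ψ = 0.4700: g = 0.01176, g' = -0.7287 → ψ = 0.4861
Converged at ψ = 0.4861.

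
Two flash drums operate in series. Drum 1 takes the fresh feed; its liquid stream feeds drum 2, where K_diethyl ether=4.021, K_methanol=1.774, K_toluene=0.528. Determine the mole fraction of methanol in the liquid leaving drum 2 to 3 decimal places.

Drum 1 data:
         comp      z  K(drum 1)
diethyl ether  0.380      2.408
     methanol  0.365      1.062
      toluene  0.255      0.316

x_methanol (drum 2) = 0.215

Drum 1:
Let ψ₁ = V/F and solve Σ zᵢ(Kᵢ−1)/(1+ψ₁(Kᵢ−1)) = 0.
Check two-phase: ΣzᵢKᵢ = 1.383 > 1 and Σzᵢ/Kᵢ = 1.308 > 1, so g(0) = 0.383 > 0 and g(1) = -0.308 < 0.
Newton–Raphson from ψ₁ = 0.39:
  ψ₁ = 0.390: g = 0.1296, g' = -0.537 → ψ₁ = 0.631
  ψ₁ = 0.631: g = -0.0019, g' = -0.582 → ψ₁ = 0.628
Converged at ψ₁ = 0.628.
Drum-1 compositions:
  diethyl ether: x = 0.202, y = 0.486
  methanol: x = 0.351, y = 0.373
  toluene: x = 0.447, y = 0.141
Drum-2 feed = drum-1 liquid: z₂ = (0.2017, 0.3513, 0.4470).
Drum 2:
Iterate (Newton) starting at ψ₂ = 0.54:
  ψ₂ = 0.540: g = 0.1402, g' = -0.550 → ψ₂ = 0.795
  ψ₂ = 0.795: g = 0.0098, g' = -0.495 → ψ₂ = 0.815
Converged at ψ₂ = 0.815.
  diethyl ether: x = 0.058, y = 0.234
  methanol: x = 0.215, y = 0.382
  toluene: x = 0.726, y = 0.383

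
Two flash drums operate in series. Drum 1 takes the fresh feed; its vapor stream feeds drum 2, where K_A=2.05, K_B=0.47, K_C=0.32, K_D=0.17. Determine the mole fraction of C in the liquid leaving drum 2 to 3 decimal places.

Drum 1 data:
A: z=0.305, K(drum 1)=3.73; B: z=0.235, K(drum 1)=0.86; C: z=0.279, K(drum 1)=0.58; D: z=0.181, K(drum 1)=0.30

Drum 1:
Let ψ₁ = V/F and solve Σ zᵢ(Kᵢ−1)/(1+ψ₁(Kᵢ−1)) = 0.
g(0) = ΣzᵢKᵢ − 1 = 0.556 and g(1) = 1 − Σzᵢ/Kᵢ = -0.439, so a root lies in (0, 1).
Newton–Raphson from ψ₁ = 0.5:
  ψ₁ = 0.500: g = -0.0266, g' = -0.701 → ψ₁ = 0.462
  ψ₁ = 0.462: g = 0.0003, g' = -0.719 → ψ₁ = 0.463
Converged at ψ₁ = 0.463.
Drum-1 compositions:
  A: x = 0.135, y = 0.503
  B: x = 0.251, y = 0.216
  C: x = 0.346, y = 0.201
  D: x = 0.268, y = 0.080
Drum-2 feed = drum-1 vapor: z₂ = (0.5028, 0.2161, 0.2008, 0.0803).
Drum 2:
Rachford–Rice: g(ψ₂) = Σ zᵢ(Kᵢ−1)/(1+ψ₂(Kᵢ−1)) = 0.
Feasibility: ΣzᵢKᵢ = 1.210, Σzᵢ/Kᵢ = 1.805 — both > 1, two phases present.
Iterate (Newton) starting at ψ₂ = 0.5:
  ψ₂ = 0.500: g = -0.1305, g' = -0.726 → ψ₂ = 0.320
  ψ₂ = 0.320: g = -0.0082, g' = -0.653 → ψ₂ = 0.308
Converged at ψ₂ = 0.308.
  A: x = 0.380, y = 0.779
  B: x = 0.258, y = 0.121
  C: x = 0.254, y = 0.081
  D: x = 0.108, y = 0.018

x_C (drum 2) = 0.254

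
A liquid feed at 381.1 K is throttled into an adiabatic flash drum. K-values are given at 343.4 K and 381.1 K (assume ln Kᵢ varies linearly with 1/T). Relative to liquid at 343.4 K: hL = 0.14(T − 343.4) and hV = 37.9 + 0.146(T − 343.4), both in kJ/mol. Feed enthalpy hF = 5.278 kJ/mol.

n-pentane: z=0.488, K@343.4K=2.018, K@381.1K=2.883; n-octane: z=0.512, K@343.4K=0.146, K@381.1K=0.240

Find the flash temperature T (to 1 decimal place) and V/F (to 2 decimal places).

T = 348.2 K, V/F = 0.12

Adiabatic flash: solve Rachford–Rice at each trial T, then check hF = ψ·hV(T) + (1−ψ)·hL(T).
  T = 343.4 K: K = (2.018, 0.146), RR gives ψ = 0.068, H_out = 2.595 kJ/mol
  T = 381.1 K: K = (2.883, 0.240), RR gives ψ = 0.370, H_out = 19.392 kJ/mol
  T = 362.2 K: K = (2.433, 0.190), RR gives ψ = 0.245, H_out = 11.941 kJ/mol
  T = 352.8 K: K = (2.222, 0.167), RR gives ψ = 0.167, H_out = 7.640 kJ/mol
  T = 348.1 K: K = (2.119, 0.156), RR gives ψ = 0.121, H_out = 5.235 kJ/mol
  T = 350.5 K: K = (2.171, 0.162), RR gives ψ = 0.145, H_out = 6.489 kJ/mol
Linear interpolation between T = 348.1 (H_out = 5.235) and T = 350.5 (H_out = 6.489) on hF = 5.278 gives T ≈ 348.2 K, at which ψ = 0.12.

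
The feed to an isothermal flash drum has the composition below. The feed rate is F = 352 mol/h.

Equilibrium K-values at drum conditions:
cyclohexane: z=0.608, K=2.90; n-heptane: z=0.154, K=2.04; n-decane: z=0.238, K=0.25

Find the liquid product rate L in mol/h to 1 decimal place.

L = 44.4 mol/h

Rachford–Rice: g(β) = Σ zᵢ(Kᵢ−1)/(1+β(Kᵢ−1)) = 0.
g(0) = ΣzᵢKᵢ − 1 = 1.137 and g(1) = 1 − Σzᵢ/Kᵢ = -0.237, so a root lies in (0, 1).
Newton–Raphson from β = 0.5:
  β = 0.500: g = 0.4122, g' = -0.992 → β = 0.915
  β = 0.915: g = -0.0659, g' = -1.699 → β = 0.877
  β = 0.877: g = -0.0041, g' = -1.496 → β = 0.874
Converged at β = 0.874.
Then V = β·F = 0.8740·352 = 307.6 mol/h and L = F − V = 44.4 mol/h.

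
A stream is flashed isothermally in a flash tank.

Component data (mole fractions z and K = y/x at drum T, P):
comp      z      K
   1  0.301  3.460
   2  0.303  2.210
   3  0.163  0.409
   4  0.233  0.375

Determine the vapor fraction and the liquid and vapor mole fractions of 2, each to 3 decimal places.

ψ = 0.756, x_2 = 0.158, y_2 = 0.350

Rachford–Rice: g(ψ) = Σ zᵢ(Kᵢ−1)/(1+ψ(Kᵢ−1)) = 0.
Feasibility: ΣzᵢKᵢ = 1.865, Σzᵢ/Kᵢ = 1.244 — both > 1, two phases present.
Newton iteration, ψ⁰ = 0.32:
  ψ = 0.320: g = 0.3778, g' = -1.030 → ψ = 0.687
  ψ = 0.687: g = 0.0582, g' = -0.825 → ψ = 0.757
  ψ = 0.757: g = -0.0010, g' = -0.858 → ψ = 0.756
Converged at ψ = 0.756.
Compositions from xᵢ = zᵢ/(1+ψ(Kᵢ−1)), yᵢ = Kᵢxᵢ:
  1: x = 0.105, y = 0.364
  2: x = 0.158, y = 0.350
  3: x = 0.295, y = 0.121
  4: x = 0.442, y = 0.166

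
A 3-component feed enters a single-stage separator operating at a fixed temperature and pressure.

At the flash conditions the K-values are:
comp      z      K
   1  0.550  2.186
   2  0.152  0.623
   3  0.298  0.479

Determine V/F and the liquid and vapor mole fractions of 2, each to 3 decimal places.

V/F = 0.772, x_2 = 0.214, y_2 = 0.134

Iterate (Newton) starting at V/F = 0.6:
  V/F = 0.600: g = 0.0812, g' = -0.471 → V/F = 0.772
Converged at V/F = 0.772.
Compositions from xᵢ = zᵢ/(1+V/F(Kᵢ−1)), yᵢ = Kᵢxᵢ:
  1: x = 0.287, y = 0.628
  2: x = 0.214, y = 0.134
  3: x = 0.498, y = 0.239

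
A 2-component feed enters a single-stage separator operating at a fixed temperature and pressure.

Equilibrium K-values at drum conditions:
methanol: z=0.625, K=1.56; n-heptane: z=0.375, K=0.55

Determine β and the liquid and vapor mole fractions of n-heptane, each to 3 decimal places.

Let β = V/F and solve Σ zᵢ(Kᵢ−1)/(1+β(Kᵢ−1)) = 0.
Check two-phase: ΣzᵢKᵢ = 1.181 > 1 and Σzᵢ/Kᵢ = 1.082 > 1, so g(0) = 0.181 > 0 and g(1) = -0.082 < 0.
Binary case is linear: z₁(K₁−1)(1+β(K₂−1)) + z₂(K₂−1)(1+β(K₁−1)) = 0
⇒ β = [z₁(K₁−1)+z₂(K₂−1)] / [−(K₁−1)(K₂−1)] = 0.1813/0.2520 = 0.719
Compositions from xᵢ = zᵢ/(1+β(Kᵢ−1)), yᵢ = Kᵢxᵢ:
  methanol: x = 0.446, y = 0.695
  n-heptane: x = 0.554, y = 0.305

β = 0.719, x_n-heptane = 0.554, y_n-heptane = 0.305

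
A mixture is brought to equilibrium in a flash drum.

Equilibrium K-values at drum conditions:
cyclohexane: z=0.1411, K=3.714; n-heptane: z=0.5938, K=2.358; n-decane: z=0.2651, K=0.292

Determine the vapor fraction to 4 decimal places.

Rachford–Rice: g(ψ) = Σ zᵢ(Kᵢ−1)/(1+ψ(Kᵢ−1)) = 0.
Check two-phase: ΣzᵢKᵢ = 2.0016 > 1 and Σzᵢ/Kᵢ = 1.1977 > 1, so g(0) = 1.0016 > 0 and g(1) = -0.1977 < 0.
Iterate (Newton) starting at ψ = 0.66:
  ψ = 0.6600: g = 0.21011, g' = -0.9062 → ψ = 0.8919
  ψ = 0.8919: g = -0.03261, g' = -1.2911 → ψ = 0.8666
  ψ = 0.8666: g = -0.00101, g' = -1.2134 → ψ = 0.8658
Converged at ψ = 0.8658.

ψ = 0.8658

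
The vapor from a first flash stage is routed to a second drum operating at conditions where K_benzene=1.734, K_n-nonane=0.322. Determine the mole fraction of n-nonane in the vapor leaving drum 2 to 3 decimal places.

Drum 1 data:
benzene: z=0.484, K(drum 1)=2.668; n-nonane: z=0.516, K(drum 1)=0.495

Drum 1:
Binary case is linear: z₁(K₁−1)(1+ψ₁(K₂−1)) + z₂(K₂−1)(1+ψ₁(K₁−1)) = 0
⇒ ψ₁ = [z₁(K₁−1)+z₂(K₂−1)] / [−(K₁−1)(K₂−1)] = 0.5467/0.8423 = 0.649
Drum-1 compositions:
  benzene: x = 0.232, y = 0.620
  n-nonane: x = 0.768, y = 0.380
Drum-2 feed = drum-1 vapor: z₂ = (0.6200, 0.3800).
Drum 2:
Material balance + equilibrium reduce to Σ zᵢ(Kᵢ−1)/(1+ψ₂(Kᵢ−1)) = 0.
Check two-phase: ΣzᵢKᵢ = 1.197 > 1 and Σzᵢ/Kᵢ = 1.538 > 1, so g(0) = 0.197 > 0 and g(1) = -0.538 < 0.
Binary case is linear: z₁(K₁−1)(1+ψ₂(K₂−1)) + z₂(K₂−1)(1+ψ₂(K₁−1)) = 0
⇒ ψ₂ = [z₁(K₁−1)+z₂(K₂−1)] / [−(K₁−1)(K₂−1)] = 0.1975/0.4977 = 0.397
  benzene: x = 0.480, y = 0.833
  n-nonane: x = 0.520, y = 0.167

y_n-nonane (drum 2) = 0.167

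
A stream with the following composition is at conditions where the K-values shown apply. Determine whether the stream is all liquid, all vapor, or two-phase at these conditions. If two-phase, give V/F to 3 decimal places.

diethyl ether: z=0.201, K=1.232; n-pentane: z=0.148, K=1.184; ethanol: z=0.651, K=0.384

all liquid

ΣzᵢKᵢ = 0.673; Σzᵢ/Kᵢ = 1.983.
Since ΣzᵢKᵢ < 1 the mixture is below its bubble point — single liquid phase.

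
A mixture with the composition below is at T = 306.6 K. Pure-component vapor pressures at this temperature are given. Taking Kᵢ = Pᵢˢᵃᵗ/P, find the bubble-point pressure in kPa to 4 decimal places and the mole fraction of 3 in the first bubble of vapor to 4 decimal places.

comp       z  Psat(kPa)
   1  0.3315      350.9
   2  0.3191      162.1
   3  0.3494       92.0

At the bubble point ψ → 0, so ΣzᵢKᵢ = 1 with Kᵢ = Pᵢˢᵃᵗ/P ⇒ P = ΣzᵢPᵢˢᵃᵗ.
P = 0.3315·350.9 + 0.3191·162.1 + 0.3494·92.0 = 200.1943 kPa
yᵢ = zᵢPᵢˢᵃᵗ/P ⇒ y_3 = 0.3494·92.0/200.1943 = 0.1606

Pbub = 200.1943 kPa, y_3 = 0.1606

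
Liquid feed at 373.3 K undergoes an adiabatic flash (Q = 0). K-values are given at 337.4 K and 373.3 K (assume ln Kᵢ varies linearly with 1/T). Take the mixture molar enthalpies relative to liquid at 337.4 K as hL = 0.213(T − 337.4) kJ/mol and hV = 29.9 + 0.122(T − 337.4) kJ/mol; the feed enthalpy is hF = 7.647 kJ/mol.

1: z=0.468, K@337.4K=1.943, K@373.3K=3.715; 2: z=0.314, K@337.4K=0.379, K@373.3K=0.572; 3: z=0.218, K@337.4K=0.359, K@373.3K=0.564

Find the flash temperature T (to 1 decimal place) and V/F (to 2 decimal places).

Adiabatic flash: solve Rachford–Rice at each trial T, then check hF = ψ·hV(T) + (1−ψ)·hL(T).
  T = 337.4 K: K = (1.943, 0.379, 0.359), RR gives ψ = 0.180, H_out = 5.371 kJ/mol
  T = 373.3 K: K = (3.715, 0.572, 0.564), RR gives ψ = 0.889, H_out = 31.327 kJ/mol
  T = 355.4 K: K = (2.733, 0.471, 0.455), RR gives ψ = 0.567, H_out = 19.856 kJ/mol
  T = 346.4 K: K = (2.315, 0.424, 0.406), RR gives ψ = 0.397, H_out = 13.462 kJ/mol
  T = 341.9 K: K = (2.123, 0.401, 0.382), RR gives ψ = 0.298, H_out = 9.733 kJ/mol
  T = 339.6 K: K = (2.030, 0.390, 0.370), RR gives ψ = 0.240, H_out = 7.601 kJ/mol
Linear interpolation between T = 339.6 (H_out = 7.601) and T = 341.9 (H_out = 9.733) on hF = 7.647 gives T ≈ 339.6 K, at which ψ = 0.24.

T = 339.6 K, V/F = 0.24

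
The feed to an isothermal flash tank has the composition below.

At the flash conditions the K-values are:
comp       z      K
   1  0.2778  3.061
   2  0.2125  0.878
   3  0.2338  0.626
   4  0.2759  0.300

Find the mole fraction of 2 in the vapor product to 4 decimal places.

Newton–Raphson from ψ = 0.52:
  ψ = 0.5200: g = -0.16353, g' = -0.6632 → ψ = 0.2734
  ψ = 0.2734: g = 0.00314, g' = -0.7334 → ψ = 0.2777
Converged at ψ = 0.2777.
Compositions from xᵢ = zᵢ/(1+ψ(Kᵢ−1)), yᵢ = Kᵢxᵢ:
  1: x = 0.1767, y = 0.5408
  2: x = 0.2200, y = 0.1931
  3: x = 0.2609, y = 0.1633
  4: x = 0.3425, y = 0.1027

y_2 = 0.1931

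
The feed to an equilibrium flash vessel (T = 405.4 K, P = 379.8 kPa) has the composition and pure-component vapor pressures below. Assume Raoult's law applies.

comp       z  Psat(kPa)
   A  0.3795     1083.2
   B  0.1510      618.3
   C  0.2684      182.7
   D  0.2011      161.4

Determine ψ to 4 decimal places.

Raoult's law: Kᵢ = Pᵢˢᵃᵗ/P = Pᵢˢᵃᵗ/379.8.
  K_A = 1083.2/379.8 = 2.852027, K_B = 618.3/379.8 = 1.627962, K_C = 182.7/379.8 = 0.481043, K_D = 161.4/379.8 = 0.424961
Rachford–Rice: g(ψ) = Σ zᵢ(Kᵢ−1)/(1+ψ(Kᵢ−1)) = 0.
g(0) = ΣzᵢKᵢ − 1 = 0.5427 and g(1) = 1 − Σzᵢ/Kᵢ = -0.2570, so a root lies in (0, 1).
Iterate (Newton) starting at ψ = 0.5:
  ψ = 0.5000: g = 0.08668, g' = -0.6482 → ψ = 0.6337
  ψ = 0.6337: g = 0.00168, g' = -0.6311 → ψ = 0.6364
Converged at ψ = 0.6364.

ψ = 0.6364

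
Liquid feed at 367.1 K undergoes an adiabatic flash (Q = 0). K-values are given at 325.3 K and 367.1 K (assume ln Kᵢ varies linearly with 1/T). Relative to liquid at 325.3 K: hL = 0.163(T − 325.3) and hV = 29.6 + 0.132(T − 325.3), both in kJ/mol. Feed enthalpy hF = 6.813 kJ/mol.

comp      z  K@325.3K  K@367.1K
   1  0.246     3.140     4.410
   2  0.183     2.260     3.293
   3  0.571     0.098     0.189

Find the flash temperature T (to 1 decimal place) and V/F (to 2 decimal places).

Adiabatic flash: solve Rachford–Rice at each trial T, then check hF = ψ·hV(T) + (1−ψ)·hL(T).
  T = 325.3 K: K = (3.140, 2.260, 0.098), RR gives ψ = 0.148, H_out = 4.376 kJ/mol
  T = 367.1 K: K = (4.410, 3.293, 0.189), RR gives ψ = 0.331, H_out = 16.176 kJ/mol
  T = 346.2 K: K = (3.760, 2.759, 0.139), RR gives ψ = 0.249, H_out = 10.621 kJ/mol
  T = 335.8 K: K = (3.447, 2.506, 0.117), RR gives ψ = 0.203, H_out = 7.640 kJ/mol
  T = 330.6 K: K = (3.294, 2.383, 0.107), RR gives ψ = 0.177, H_out = 6.063 kJ/mol
  T = 333.2 K: K = (3.370, 2.444, 0.112), RR gives ψ = 0.190, H_out = 6.860 kJ/mol
  T = 331.9 K: K = (3.332, 2.414, 0.110), RR gives ψ = 0.183, H_out = 6.464 kJ/mol
Linear interpolation between T = 331.9 (H_out = 6.464) and T = 333.2 (H_out = 6.860) on hF = 6.813 gives T ≈ 333.0 K, at which ψ = 0.19.

T = 333.0 K, V/F = 0.19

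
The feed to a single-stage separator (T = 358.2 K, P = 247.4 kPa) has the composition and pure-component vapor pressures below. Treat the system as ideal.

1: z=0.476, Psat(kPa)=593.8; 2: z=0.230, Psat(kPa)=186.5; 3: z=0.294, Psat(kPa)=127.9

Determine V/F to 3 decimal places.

V/F = 0.830

Raoult's law: Kᵢ = Pᵢˢᵃᵗ/P = Pᵢˢᵃᵗ/247.4.
  K_1 = 593.8/247.4 = 2.40016, K_2 = 186.5/247.4 = 0.75384, K_3 = 127.9/247.4 = 0.51698
Rachford–Rice: g(V/F) = Σ zᵢ(Kᵢ−1)/(1+V/F(Kᵢ−1)) = 0.
Check two-phase: ΣzᵢKᵢ = 1.468 > 1 and Σzᵢ/Kᵢ = 1.072 > 1, so g(0) = 0.468 > 0 and g(1) = -0.072 < 0.
Iterate (Newton) starting at V/F = 0.57:
  V/F = 0.570: g = 0.1088, g' = -0.438 → V/F = 0.818
  V/F = 0.818: g = 0.0048, g' = -0.412 → V/F = 0.830
Converged at V/F = 0.830.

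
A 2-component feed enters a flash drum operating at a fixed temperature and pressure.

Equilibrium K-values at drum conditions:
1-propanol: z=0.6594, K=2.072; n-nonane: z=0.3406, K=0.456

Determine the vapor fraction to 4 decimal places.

ψ = 0.8944

Let ψ = V/F and solve Σ zᵢ(Kᵢ−1)/(1+ψ(Kᵢ−1)) = 0.
Feasibility: ΣzᵢKᵢ = 1.5216, Σzᵢ/Kᵢ = 1.0652 — both > 1, two phases present.
Binary case is linear: z₁(K₁−1)(1+ψ(K₂−1)) + z₂(K₂−1)(1+ψ(K₁−1)) = 0
⇒ ψ = [z₁(K₁−1)+z₂(K₂−1)] / [−(K₁−1)(K₂−1)] = 0.52159/0.58317 = 0.8944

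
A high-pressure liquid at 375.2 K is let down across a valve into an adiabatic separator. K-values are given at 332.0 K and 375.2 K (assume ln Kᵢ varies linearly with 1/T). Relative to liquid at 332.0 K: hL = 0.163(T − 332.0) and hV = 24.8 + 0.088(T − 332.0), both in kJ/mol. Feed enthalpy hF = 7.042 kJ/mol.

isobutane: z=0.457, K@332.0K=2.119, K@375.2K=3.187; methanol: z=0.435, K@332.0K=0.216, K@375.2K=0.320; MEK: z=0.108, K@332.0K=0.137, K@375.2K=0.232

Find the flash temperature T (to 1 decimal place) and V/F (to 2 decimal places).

T = 344.7 K, V/F = 0.21

Adiabatic flash: solve Rachford–Rice at each trial T, then check hF = ψ·hV(T) + (1−ψ)·hL(T).
  T = 332.0 K: K = (2.119, 0.216, 0.137), RR gives ψ = 0.086, H_out = 2.136 kJ/mol
  T = 375.2 K: K = (3.187, 0.320, 0.232), RR gives ψ = 0.406, H_out = 15.800 kJ/mol
  T = 353.6 K: K = (2.631, 0.266, 0.181), RR gives ψ = 0.275, H_out = 9.907 kJ/mol
  T = 342.8 K: K = (2.369, 0.241, 0.158), RR gives ψ = 0.192, H_out = 6.374 kJ/mol
  T = 348.2 K: K = (2.499, 0.253, 0.169), RR gives ψ = 0.236, H_out = 8.208 kJ/mol
  T = 345.5 K: K = (2.434, 0.247, 0.164), RR gives ψ = 0.215, H_out = 7.310 kJ/mol
  T = 344.1 K: K = (2.400, 0.244, 0.161), RR gives ψ = 0.203, H_out = 6.830 kJ/mol
Linear interpolation between T = 344.1 (H_out = 6.830) and T = 345.5 (H_out = 7.310) on hF = 7.042 gives T ≈ 344.7 K, at which ψ = 0.21.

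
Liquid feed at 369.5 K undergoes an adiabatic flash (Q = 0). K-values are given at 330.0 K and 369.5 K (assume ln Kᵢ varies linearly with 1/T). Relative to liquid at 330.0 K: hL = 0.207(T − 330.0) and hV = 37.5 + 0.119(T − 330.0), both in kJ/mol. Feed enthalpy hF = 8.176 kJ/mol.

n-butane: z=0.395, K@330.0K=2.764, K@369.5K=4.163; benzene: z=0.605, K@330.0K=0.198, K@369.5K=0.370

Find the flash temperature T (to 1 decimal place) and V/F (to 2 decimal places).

Adiabatic flash: solve Rachford–Rice at each trial T, then check hF = ψ·hV(T) + (1−ψ)·hL(T).
  T = 330.0 K: K = (2.764, 0.198), RR gives ψ = 0.150, H_out = 5.608 kJ/mol
  T = 369.5 K: K = (4.163, 0.370), RR gives ψ = 0.436, H_out = 23.001 kJ/mol
  T = 349.8 K: K = (3.433, 0.276), RR gives ψ = 0.297, H_out = 14.709 kJ/mol
  T = 339.9 K: K = (3.090, 0.235), RR gives ψ = 0.227, H_out = 10.355 kJ/mol
  T = 334.9 K: K = (2.923, 0.216), RR gives ψ = 0.189, H_out = 8.023 kJ/mol
  T = 337.4 K: K = (3.006, 0.225), RR gives ψ = 0.208, H_out = 9.203 kJ/mol
  T = 336.1 K: K = (2.963, 0.220), RR gives ψ = 0.198, H_out = 8.593 kJ/mol
Linear interpolation between T = 334.9 (H_out = 8.023) and T = 336.1 (H_out = 8.593) on hF = 8.176 gives T ≈ 335.2 K, at which ψ = 0.19.

T = 335.2 K, V/F = 0.19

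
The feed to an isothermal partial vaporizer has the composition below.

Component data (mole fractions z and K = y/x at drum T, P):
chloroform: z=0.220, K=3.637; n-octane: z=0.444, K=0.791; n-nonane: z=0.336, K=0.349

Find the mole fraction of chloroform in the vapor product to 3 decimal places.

Material balance + equilibrium reduce to Σ zᵢ(Kᵢ−1)/(1+V/F(Kᵢ−1)) = 0.
Feasibility: ΣzᵢKᵢ = 1.269, Σzᵢ/Kᵢ = 1.585 — both > 1, two phases present.
Newton iteration, V/F⁰ = 0.39:
  V/F = 0.390: g = -0.1082, g' = -0.651 → V/F = 0.224
  V/F = 0.224: g = 0.0115, g' = -0.822 → V/F = 0.238
Converged at V/F = 0.238.
Compositions from xᵢ = zᵢ/(1+V/F(Kᵢ−1)), yᵢ = Kᵢxᵢ:
  chloroform: x = 0.135, y = 0.492
  n-octane: x = 0.467, y = 0.370
  n-nonane: x = 0.398, y = 0.139

y_chloroform = 0.492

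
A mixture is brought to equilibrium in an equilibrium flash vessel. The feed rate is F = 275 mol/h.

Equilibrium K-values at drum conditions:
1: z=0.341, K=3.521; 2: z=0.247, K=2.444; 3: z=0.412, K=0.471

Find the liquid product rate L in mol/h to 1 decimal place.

Let β = V/F and solve Σ zᵢ(Kᵢ−1)/(1+β(Kᵢ−1)) = 0.
Feasibility: ΣzᵢKᵢ = 1.998, Σzᵢ/Kᵢ = 1.073 — both > 1, two phases present.
Iterate (Newton) starting at β = 0.5:
  β = 0.500: g = 0.2911, g' = -0.811 → β = 0.859
  β = 0.859: g = 0.0313, g' = -0.706 → β = 0.903
Converged at β = 0.903.
Then V = β·F = 0.9029·275 = 248.3 mol/h and L = F − V = 26.7 mol/h.

L = 26.7 mol/h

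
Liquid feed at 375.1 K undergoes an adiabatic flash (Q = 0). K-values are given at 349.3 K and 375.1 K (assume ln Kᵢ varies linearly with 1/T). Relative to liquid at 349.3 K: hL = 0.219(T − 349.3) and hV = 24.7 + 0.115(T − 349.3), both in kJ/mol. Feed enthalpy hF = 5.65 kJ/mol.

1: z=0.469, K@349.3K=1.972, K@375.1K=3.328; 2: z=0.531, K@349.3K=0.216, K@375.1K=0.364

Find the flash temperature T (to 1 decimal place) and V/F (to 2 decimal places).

Adiabatic flash: solve Rachford–Rice at each trial T, then check hF = ψ·hV(T) + (1−ψ)·hL(T).
  T = 349.3 K: K = (1.972, 0.216), RR gives ψ = 0.052, H_out = 1.282 kJ/mol
  T = 375.1 K: K = (3.328, 0.364), RR gives ψ = 0.509, H_out = 16.864 kJ/mol
  T = 362.2 K: K = (2.586, 0.283), RR gives ψ = 0.319, H_out = 10.283 kJ/mol
  T = 355.8 K: K = (2.266, 0.248), RR gives ψ = 0.204, H_out = 6.333 kJ/mol
  T = 352.6 K: K = (2.118, 0.232), RR gives ψ = 0.135, H_out = 4.022 kJ/mol
  T = 354.2 K: K = (2.191, 0.240), RR gives ψ = 0.171, H_out = 5.213 kJ/mol
Linear interpolation between T = 354.2 (H_out = 5.213) and T = 355.8 (H_out = 6.333) on hF = 5.65 gives T ≈ 354.8 K, at which ψ = 0.18.

T = 354.8 K, V/F = 0.18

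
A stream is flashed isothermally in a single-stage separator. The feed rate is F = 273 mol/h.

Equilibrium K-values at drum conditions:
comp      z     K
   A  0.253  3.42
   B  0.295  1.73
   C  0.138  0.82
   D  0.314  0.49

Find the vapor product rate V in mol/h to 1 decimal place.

Material balance + equilibrium reduce to Σ zᵢ(Kᵢ−1)/(1+ψ(Kᵢ−1)) = 0.
g(0) = ΣzᵢKᵢ − 1 = 0.643 and g(1) = 1 − Σzᵢ/Kᵢ = -0.054, so a root lies in (0, 1).
Newton iteration, ψ⁰ = 0.5:
  ψ = 0.500: g = 0.1926, g' = -0.540 → ψ = 0.856
  ψ = 0.856: g = 0.0181, g' = -0.480 → ψ = 0.894
Converged at ψ = 0.894.
Then V = ψ·F = 0.8938·273 = 244.0 mol/h and L = F − V = 29.0 mol/h.

V = 244.0 mol/h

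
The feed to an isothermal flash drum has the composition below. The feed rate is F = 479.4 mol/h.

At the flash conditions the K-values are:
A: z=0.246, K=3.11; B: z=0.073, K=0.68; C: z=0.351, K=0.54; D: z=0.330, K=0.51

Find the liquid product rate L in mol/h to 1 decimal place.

L = 394.3 mol/h

Let ψ = V/F and solve Σ zᵢ(Kᵢ−1)/(1+ψ(Kᵢ−1)) = 0.
Feasibility: ΣzᵢKᵢ = 1.173, Σzᵢ/Kᵢ = 1.484 — both > 1, two phases present.
Newton–Raphson from ψ = 0.5:
  ψ = 0.500: g = -0.1991, g' = -0.534 → ψ = 0.127
  ψ = 0.127: g = 0.0408, g' = -0.863 → ψ = 0.175
  ψ = 0.175: g = 0.0021, g' = -0.776 → ψ = 0.177
Converged at ψ = 0.177.
Then V = ψ·F = 0.1774·479.4 = 85.1 mol/h and L = F − V = 394.3 mol/h.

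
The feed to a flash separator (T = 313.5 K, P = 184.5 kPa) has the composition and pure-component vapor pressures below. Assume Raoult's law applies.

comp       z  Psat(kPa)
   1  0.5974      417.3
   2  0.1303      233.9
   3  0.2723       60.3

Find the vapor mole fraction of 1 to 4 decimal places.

Raoult's law: Kᵢ = Pᵢˢᵃᵗ/P = Pᵢˢᵃᵗ/184.5.
  K_1 = 417.3/184.5 = 2.261789, K_2 = 233.9/184.5 = 1.267751, K_3 = 60.3/184.5 = 0.326829
Let β = V/F and solve Σ zᵢ(Kᵢ−1)/(1+β(Kᵢ−1)) = 0.
Feasibility: ΣzᵢKᵢ = 1.6054, Σzᵢ/Kᵢ = 1.2001 — both > 1, two phases present.
Newton–Raphson from β = 0.64:
  β = 0.6400: g = 0.12475, g' = -0.6788 → β = 0.8238
  β = 0.8238: g = -0.01331, g' = -0.8568 → β = 0.8082
  β = 0.8082: g = -0.00019, g' = -0.8331 → β = 0.8080
Converged at β = 0.8080.
Compositions from xᵢ = zᵢ/(1+β(Kᵢ−1)), yᵢ = Kᵢxᵢ:
  1: x = 0.2958, y = 0.6691
  2: x = 0.1071, y = 0.1358
  3: x = 0.5971, y = 0.1951

y_1 = 0.6691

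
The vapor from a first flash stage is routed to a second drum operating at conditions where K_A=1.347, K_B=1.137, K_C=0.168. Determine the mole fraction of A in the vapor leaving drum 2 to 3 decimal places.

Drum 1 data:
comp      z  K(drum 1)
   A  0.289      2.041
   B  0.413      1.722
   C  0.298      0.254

y_A (drum 2) = 0.429

Drum 1:
Rachford–Rice: g(ψ₁) = Σ zᵢ(Kᵢ−1)/(1+ψ₁(Kᵢ−1)) = 0.
Check two-phase: ΣzᵢKᵢ = 1.377 > 1 and Σzᵢ/Kᵢ = 1.555 > 1, so g(0) = 0.377 > 0 and g(1) = -0.555 < 0.
Iterate (Newton) starting at ψ₁ = 0.61:
  ψ₁ = 0.610: g = -0.0169, g' = -0.779 → ψ₁ = 0.588
Converged at ψ₁ = 0.588.
Drum-1 compositions:
  A: x = 0.179, y = 0.366
  B: x = 0.290, y = 0.499
  C: x = 0.531, y = 0.135
Drum-2 feed = drum-1 vapor: z₂ = (0.3659, 0.4993, 0.1348).
Drum 2:
Rachford–Rice: g(ψ₂) = Σ zᵢ(Kᵢ−1)/(1+ψ₂(Kᵢ−1)) = 0.
Feasibility: ΣzᵢKᵢ = 1.083, Σzᵢ/Kᵢ = 1.513 — both > 1, two phases present.
Newton–Raphson from ψ₂ = 0.5:
  ψ₂ = 0.500: g = -0.0199, g' = -0.314 → ψ₂ = 0.437
  ψ₂ = 0.437: g = -0.0014, g' = -0.272 → ψ₂ = 0.432
Converged at ψ₂ = 0.432.
  A: x = 0.318, y = 0.429
  B: x = 0.471, y = 0.536
  C: x = 0.210, y = 0.035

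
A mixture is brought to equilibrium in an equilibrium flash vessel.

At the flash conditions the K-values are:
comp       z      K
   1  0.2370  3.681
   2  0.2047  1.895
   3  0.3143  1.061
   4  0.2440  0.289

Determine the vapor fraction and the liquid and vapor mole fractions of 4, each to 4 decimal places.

ψ = 0.7086, x_4 = 0.4917, y_4 = 0.1421

Newton iteration, ψ⁰ = 0.5:
  ψ = 0.5000: g = 0.14748, g' = -0.6873 → ψ = 0.7146
  ψ = 0.7146: g = -0.00463, g' = -0.7721 → ψ = 0.7086
Converged at ψ = 0.7086.
Compositions from xᵢ = zᵢ/(1+ψ(Kᵢ−1)), yᵢ = Kᵢxᵢ:
  1: x = 0.0817, y = 0.3009
  2: x = 0.1253, y = 0.2374
  3: x = 0.3013, y = 0.3197
  4: x = 0.4917, y = 0.1421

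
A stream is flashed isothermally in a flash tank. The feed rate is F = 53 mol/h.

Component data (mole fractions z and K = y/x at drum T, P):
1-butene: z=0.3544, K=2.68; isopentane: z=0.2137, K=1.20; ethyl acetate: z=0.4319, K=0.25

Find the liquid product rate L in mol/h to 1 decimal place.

Material balance + equilibrium reduce to Σ zᵢ(Kᵢ−1)/(1+ψ(Kᵢ−1)) = 0.
Feasibility: ΣzᵢKᵢ = 1.3142, Σzᵢ/Kᵢ = 2.0379 — both > 1, two phases present.
Iterate (Newton) starting at ψ = 0.41:
  ψ = 0.4100: g = -0.07571, g' = -0.8646 → ψ = 0.3224
  ψ = 0.3224: g = -0.00090, g' = -0.8510 → ψ = 0.3214
Converged at ψ = 0.3214.
Then V = ψ·F = 0.3214·53 = 17.0 mol/h and L = F − V = 36.0 mol/h.

L = 36.0 mol/h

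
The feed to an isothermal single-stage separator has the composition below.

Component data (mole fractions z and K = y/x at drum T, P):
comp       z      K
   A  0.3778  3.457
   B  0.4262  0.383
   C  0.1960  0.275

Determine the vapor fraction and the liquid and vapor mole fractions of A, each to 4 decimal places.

Newton–Raphson from ψ = 0.44:
  ψ = 0.4400: g = -0.12358, g' = -1.0545 → ψ = 0.3228
  ψ = 0.3228: g = 0.00379, g' = -1.1379 → ψ = 0.3261
Converged at ψ = 0.3261.
Compositions from xᵢ = zᵢ/(1+ψ(Kᵢ−1)), yᵢ = Kᵢxᵢ:
  A: x = 0.2097, y = 0.7251
  B: x = 0.5336, y = 0.2044
  C: x = 0.2567, y = 0.0706

ψ = 0.3261, x_A = 0.2097, y_A = 0.7251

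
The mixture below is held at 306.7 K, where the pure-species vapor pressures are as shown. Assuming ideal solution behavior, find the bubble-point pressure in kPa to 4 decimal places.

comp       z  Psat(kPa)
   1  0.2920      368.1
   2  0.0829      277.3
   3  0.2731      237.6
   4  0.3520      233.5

Pbub = 277.5539 kPa

At the bubble point ψ → 0, so ΣzᵢKᵢ = 1 with Kᵢ = Pᵢˢᵃᵗ/P ⇒ P = ΣzᵢPᵢˢᵃᵗ.
P = 0.2920·368.1 + 0.0829·277.3 + 0.2731·237.6 + 0.3520·233.5 = 277.5539 kPa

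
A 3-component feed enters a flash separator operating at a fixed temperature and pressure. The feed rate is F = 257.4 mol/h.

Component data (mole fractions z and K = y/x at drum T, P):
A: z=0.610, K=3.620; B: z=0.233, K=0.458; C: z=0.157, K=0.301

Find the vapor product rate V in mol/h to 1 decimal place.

V = 216.6 mol/h

Newton iteration, V/F⁰ = 0.5:
  V/F = 0.500: g = 0.3499, g' = -1.095 → V/F = 0.820
  V/F = 0.820: g = 0.0236, g' = -1.065 → V/F = 0.842
Converged at V/F = 0.842.
Then V = V/F·F = 0.8415·257.4 = 216.6 mol/h and L = F − V = 40.8 mol/h.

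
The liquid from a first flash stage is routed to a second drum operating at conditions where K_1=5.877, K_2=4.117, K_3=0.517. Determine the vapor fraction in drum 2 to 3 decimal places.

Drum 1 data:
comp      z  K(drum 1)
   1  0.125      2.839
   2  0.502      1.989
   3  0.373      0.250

V/F (drum 2) = 0.647

Drum 1:
Let ψ₁ = V/F and solve Σ zᵢ(Kᵢ−1)/(1+ψ₁(Kᵢ−1)) = 0.
g(0) = ΣzᵢKᵢ − 1 = 0.447 and g(1) = 1 − Σzᵢ/Kᵢ = -0.788, so a root lies in (0, 1).
Newton iteration, ψ₁⁰ = 0.44:
  ψ₁ = 0.440: g = 0.0555, g' = -0.835 → ψ₁ = 0.506
  ψ₁ = 0.506: g = -0.0013, g' = -0.877 → ψ₁ = 0.505
Converged at ψ₁ = 0.505.
Drum-1 compositions:
  1: x = 0.065, y = 0.184
  2: x = 0.335, y = 0.666
  3: x = 0.600, y = 0.150
Drum-2 feed = drum-1 liquid: z₂ = (0.0648, 0.3348, 0.6004).
Drum 2:
Material balance + equilibrium reduce to Σ zᵢ(Kᵢ−1)/(1+ψ₂(Kᵢ−1)) = 0.
Check two-phase: ΣzᵢKᵢ = 2.070 > 1 and Σzᵢ/Kᵢ = 1.254 > 1, so g(0) = 1.070 > 0 and g(1) = -0.254 < 0.
Newton iteration, ψ₂⁰ = 0.49:
  ψ₂ = 0.490: g = 0.1262, g' = -0.884 → ψ₂ = 0.633
  ψ₂ = 0.633: g = 0.0108, g' = -0.751 → ψ₂ = 0.647
Converged at ψ₂ = 0.647.
  1: x = 0.016, y = 0.092
  2: x = 0.111, y = 0.457
  3: x = 0.873, y = 0.452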